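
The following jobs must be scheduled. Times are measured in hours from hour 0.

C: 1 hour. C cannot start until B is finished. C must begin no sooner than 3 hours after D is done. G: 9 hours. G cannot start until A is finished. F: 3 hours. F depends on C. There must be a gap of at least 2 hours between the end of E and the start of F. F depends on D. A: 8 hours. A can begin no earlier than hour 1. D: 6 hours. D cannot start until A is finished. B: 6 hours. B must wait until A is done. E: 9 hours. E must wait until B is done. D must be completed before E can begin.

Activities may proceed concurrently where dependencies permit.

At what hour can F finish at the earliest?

A waits on its own release at hour 1, so it starts at hour 1 and finishes at 1 + 8 = hour 9.
D waits on A (finishes hour 9), so it starts at hour 9 and finishes at 9 + 6 = hour 15.
After A (finishes hour 9), B can start at hour 9 and finishes at hour 15.
E needs all of B (finishes hour 15); D (finishes hour 15). That puts its earliest start at hour 15; it finishes at 15 + 9 = hour 24.
C has to wait for B (finishes hour 15); D (finishes hour 15, plus 3-hour gap → hour 18). The latest of these is hour 18, so C runs hour 18 to 18 + 1 = hour 19.
F has to wait for C (finishes hour 19); E (finishes hour 24, plus 2-hour gap → hour 26); D (finishes hour 15). The latest of these is hour 26, so F runs hour 26 to 26 + 3 = hour 29.

29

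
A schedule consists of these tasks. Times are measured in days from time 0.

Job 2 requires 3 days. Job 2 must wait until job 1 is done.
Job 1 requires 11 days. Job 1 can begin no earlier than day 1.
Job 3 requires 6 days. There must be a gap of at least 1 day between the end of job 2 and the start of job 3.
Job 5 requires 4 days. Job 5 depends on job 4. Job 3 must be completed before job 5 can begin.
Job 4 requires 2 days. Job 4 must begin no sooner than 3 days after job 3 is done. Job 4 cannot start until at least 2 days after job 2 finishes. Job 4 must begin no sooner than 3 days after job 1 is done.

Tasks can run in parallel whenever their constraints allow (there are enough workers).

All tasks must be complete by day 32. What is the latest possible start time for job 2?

13

To finish by day 32, job 5 (duration 4) must start no later than day 28.
Job 4 must finish before job 5 (must start by day 28). With a 2-day duration, job 4 must start by 28 − 2 = day 26.
Job 3 feeds job 4 (must start by day 26, minus 3-day gap → day 23); job 5 (must start by day 28). Taking the minimum, job 3 must finish by day 23 and start by 23 − 6 = day 17.
For job 2: job 3 (must start by day 17, minus 1-day gap → day 16); job 4 (must start by day 26, minus 2-day gap → day 24). The most restrictive is day 16; with a 3-day duration, job 2 must start by day 13.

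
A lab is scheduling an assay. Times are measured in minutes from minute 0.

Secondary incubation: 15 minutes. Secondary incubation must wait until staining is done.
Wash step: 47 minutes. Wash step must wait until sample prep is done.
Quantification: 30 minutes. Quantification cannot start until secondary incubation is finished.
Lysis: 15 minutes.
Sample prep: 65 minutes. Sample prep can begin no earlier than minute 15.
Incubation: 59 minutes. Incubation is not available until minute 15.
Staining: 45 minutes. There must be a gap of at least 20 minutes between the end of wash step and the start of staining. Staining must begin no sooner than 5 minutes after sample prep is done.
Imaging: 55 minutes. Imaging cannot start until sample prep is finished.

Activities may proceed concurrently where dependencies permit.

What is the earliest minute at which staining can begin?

147

Sample prep waits on its own release at minute 15, so it starts at minute 15 and finishes at 15 + 65 = minute 80.
Wash step waits on sample prep (finishes minute 80), so it starts at minute 80 and finishes at 80 + 47 = minute 127.
Staining waits on wash step (finishes minute 127, plus 20-minute gap → minute 147); sample prep (finishes minute 80, plus 5-minute gap → minute 85). The latest of these is minute 147, which is the earliest staining can start.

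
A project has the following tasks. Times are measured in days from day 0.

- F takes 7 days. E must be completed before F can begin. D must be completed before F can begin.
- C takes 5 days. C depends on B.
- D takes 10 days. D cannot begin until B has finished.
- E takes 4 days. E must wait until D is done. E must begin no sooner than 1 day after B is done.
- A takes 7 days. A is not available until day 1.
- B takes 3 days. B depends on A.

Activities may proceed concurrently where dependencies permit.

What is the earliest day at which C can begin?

11

A cannot begin until its own release at day 1. It runs from day 1 to 1 + 7 = day 8.
B cannot begin until A (finishes day 8). It runs from day 8 to 8 + 3 = day 11.
C waits on B (finishes day 11), so the earliest it can start is day 11.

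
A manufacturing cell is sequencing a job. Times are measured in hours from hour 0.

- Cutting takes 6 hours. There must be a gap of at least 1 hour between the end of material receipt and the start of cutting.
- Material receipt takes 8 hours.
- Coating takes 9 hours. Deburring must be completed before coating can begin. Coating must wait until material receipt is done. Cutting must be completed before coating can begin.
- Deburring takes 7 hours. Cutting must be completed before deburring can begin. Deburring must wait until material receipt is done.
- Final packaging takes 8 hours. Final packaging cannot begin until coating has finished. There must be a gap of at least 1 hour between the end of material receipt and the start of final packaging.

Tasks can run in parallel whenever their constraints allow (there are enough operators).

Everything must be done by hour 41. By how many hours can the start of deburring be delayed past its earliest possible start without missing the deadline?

Nothing blocks material receipt, so it runs from hour 0 to hour 8.
Cutting cannot begin until material receipt (finishes hour 8, plus 1-hour gap → hour 9). It runs from hour 9 to 9 + 6 = hour 15.
Deburring needs all of cutting (finishes hour 15); material receipt (finishes hour 8). That puts its earliest start at hour 15; it finishes at 15 + 7 = hour 22.

Working backward from the deadline:
To finish by hour 41, final packaging (duration 8) must start no later than hour 33.
Since final packaging (must start by hour 33) depends on it, coating must finish by hour 33. Backing off its 9-hour duration gives a latest start of hour 24.
Deburring has to be done before coating (must start by hour 24). That means finishing by hour 24, i.e. starting by 24 − 7 = hour 17.
So deburring can start as early as hour 15 and as late as hour 17, giving 17 − 15 = 2 hours of slack.

2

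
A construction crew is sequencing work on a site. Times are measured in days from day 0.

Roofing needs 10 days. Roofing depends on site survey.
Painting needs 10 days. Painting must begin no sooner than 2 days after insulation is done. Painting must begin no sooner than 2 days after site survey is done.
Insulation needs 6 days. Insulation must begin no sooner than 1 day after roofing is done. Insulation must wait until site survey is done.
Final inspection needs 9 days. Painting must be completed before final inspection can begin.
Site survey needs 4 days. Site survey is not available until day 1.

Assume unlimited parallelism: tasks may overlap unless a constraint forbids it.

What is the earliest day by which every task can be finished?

After its own release at day 1, site survey can start at day 1 and finishes at day 5.
After site survey (finishes day 5), roofing can start at day 5 and finishes at day 15.
Insulation cannot start until roofing (finishes day 15, plus 1-day gap → day 16); site survey (finishes day 5). The controlling bound is day 16, so insulation finishes at 16 + 6 = day 22.
For painting: insulation (finishes day 22, plus 2-day gap → day 24); site survey (finishes day 5, plus 2-day gap → day 7). Taking the maximum gives a start of day 24, and it finishes at 24 + 10 = day 34.
Final inspection cannot begin until painting (finishes day 34). It runs from day 34 to 34 + 9 = day 43.
All tasks are finished once the last one completes. Finish times: Site survey at 5, Roofing at 15, Insulation at 22, Painting at 34, Final inspection at 43. The latest is day 43.

43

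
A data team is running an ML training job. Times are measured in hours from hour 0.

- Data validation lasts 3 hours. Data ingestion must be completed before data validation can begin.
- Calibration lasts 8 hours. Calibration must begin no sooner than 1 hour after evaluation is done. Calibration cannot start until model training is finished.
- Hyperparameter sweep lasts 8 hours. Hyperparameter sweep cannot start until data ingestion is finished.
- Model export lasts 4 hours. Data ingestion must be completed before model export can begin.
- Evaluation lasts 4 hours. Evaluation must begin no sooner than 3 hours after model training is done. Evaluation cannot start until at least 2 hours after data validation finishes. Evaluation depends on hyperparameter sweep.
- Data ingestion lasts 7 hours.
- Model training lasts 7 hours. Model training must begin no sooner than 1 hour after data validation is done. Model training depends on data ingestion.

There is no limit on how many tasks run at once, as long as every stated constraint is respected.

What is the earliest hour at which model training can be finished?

Nothing blocks data ingestion, so it runs from hour 0 to hour 7.
After data ingestion (finishes hour 7), data validation can start at hour 7 and finishes at hour 10.
For model training: data validation (finishes hour 10, plus 1-hour gap → hour 11); data ingestion (finishes hour 7). Taking the maximum gives a start of hour 11, and it finishes at 11 + 7 = hour 18.

18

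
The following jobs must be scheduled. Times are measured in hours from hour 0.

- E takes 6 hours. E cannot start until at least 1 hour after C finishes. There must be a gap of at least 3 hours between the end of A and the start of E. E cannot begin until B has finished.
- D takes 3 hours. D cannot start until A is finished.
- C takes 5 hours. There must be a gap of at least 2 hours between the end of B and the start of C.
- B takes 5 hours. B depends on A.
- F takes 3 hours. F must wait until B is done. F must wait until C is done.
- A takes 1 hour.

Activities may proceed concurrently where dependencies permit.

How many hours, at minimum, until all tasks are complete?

20

A has no prerequisites, so it starts at hour 0 and finishes at hour 1.
D waits on A (finishes hour 1), so it starts at hour 1 and finishes at 1 + 3 = hour 4.
After A (finishes hour 1), B can start at hour 1 and finishes at hour 6.
C cannot begin until B (finishes hour 6, plus 2-hour gap → hour 8). It runs from hour 8 to 8 + 5 = hour 13.
For F: B (finishes hour 6); C (finishes hour 13). Taking the maximum gives a start of hour 13, and it finishes at 13 + 3 = hour 16.
E cannot start until C (finishes hour 13, plus 1-hour gap → hour 14); A (finishes hour 1, plus 3-hour gap → hour 4); B (finishes hour 6). The controlling bound is hour 14, so E finishes at 14 + 6 = hour 20.
All tasks are finished once the last one completes. Finish times: A at 1, B at 6, C at 13, D at 4, E at 20, F at 16. The latest is hour 20.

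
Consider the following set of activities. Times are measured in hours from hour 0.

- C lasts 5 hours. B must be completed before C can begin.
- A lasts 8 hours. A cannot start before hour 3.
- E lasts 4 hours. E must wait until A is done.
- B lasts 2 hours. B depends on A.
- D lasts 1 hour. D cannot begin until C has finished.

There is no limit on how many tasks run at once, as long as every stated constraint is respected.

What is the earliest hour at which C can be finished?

After its own release at hour 3, A can start at hour 3 and finishes at hour 11.
B waits on A (finishes hour 11), so it starts at hour 11 and finishes at 11 + 2 = hour 13.
C waits on B (finishes hour 13), so it starts at hour 13 and finishes at 13 + 5 = hour 18.

18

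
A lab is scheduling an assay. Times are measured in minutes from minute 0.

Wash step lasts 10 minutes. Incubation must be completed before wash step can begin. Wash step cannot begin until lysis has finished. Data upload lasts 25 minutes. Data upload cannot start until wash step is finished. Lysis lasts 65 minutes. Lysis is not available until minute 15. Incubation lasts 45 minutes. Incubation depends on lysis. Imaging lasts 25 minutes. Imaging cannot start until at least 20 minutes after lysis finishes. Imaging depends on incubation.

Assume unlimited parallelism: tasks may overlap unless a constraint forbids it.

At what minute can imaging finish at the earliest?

Lysis cannot begin until its own release at minute 15. It runs from minute 15 to 15 + 65 = minute 80.
Incubation cannot begin until lysis (finishes minute 80). It runs from minute 80 to 80 + 45 = minute 125.
Imaging cannot start until lysis (finishes minute 80, plus 20-minute gap → minute 100); incubation (finishes minute 125). The controlling bound is minute 125, so imaging finishes at 125 + 25 = minute 150.

150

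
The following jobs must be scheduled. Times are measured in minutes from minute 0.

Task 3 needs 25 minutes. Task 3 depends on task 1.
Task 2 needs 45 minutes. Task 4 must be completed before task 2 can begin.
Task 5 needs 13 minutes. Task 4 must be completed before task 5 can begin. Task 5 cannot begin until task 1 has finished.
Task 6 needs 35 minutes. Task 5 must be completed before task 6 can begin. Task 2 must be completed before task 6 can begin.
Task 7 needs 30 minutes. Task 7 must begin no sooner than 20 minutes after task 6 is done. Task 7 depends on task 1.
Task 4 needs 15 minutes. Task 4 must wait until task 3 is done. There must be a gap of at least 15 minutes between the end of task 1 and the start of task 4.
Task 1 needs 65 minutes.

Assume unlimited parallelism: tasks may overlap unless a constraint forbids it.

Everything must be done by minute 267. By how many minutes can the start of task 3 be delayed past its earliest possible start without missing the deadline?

Task 1 can start immediately at minute 0; it finishes at minute 65.
Task 3 waits on task 1 (finishes minute 65), so it starts at minute 65 and finishes at 65 + 25 = minute 90.

Working backward from the deadline:
To finish by minute 267, task 7 (duration 30) must start no later than minute 237.
Since task 7 (must start by minute 237, minus 20-minute gap → minute 217) depends on it, task 6 must finish by minute 217. Backing off its 35-minute duration gives a latest start of minute 182.
Task 2 must finish before task 6 (must start by minute 182). With a 45-minute duration, task 2 must start by 182 − 45 = minute 137.
Since task 6 (must start by minute 182) depends on it, task 5 must finish by minute 182. Backing off its 13-minute duration gives a latest start of minute 169.
For task 4: task 2 (must start by minute 137); task 5 (must start by minute 169). The most restrictive is minute 137; with a 15-minute duration, task 4 must start by minute 122.
Task 3 feeds into task 4 (must start by minute 122); so task 3 must finish by minute 122 and therefore start by minute 97.
So task 3 can start as early as minute 65 and as late as minute 97, giving 97 − 65 = 32 minutes of slack.

32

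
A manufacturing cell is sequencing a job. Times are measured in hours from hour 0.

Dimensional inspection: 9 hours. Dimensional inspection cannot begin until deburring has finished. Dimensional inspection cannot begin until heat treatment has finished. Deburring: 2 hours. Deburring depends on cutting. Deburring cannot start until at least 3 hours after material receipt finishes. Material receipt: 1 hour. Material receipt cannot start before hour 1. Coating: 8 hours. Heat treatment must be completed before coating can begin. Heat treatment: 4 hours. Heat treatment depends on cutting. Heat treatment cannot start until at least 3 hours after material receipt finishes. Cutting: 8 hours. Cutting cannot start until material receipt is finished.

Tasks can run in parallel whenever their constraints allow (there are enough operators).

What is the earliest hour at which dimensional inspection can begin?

Material receipt waits on its own release at hour 1, so it starts at hour 1 and finishes at 1 + 1 = hour 2.
Cutting waits on material receipt (finishes hour 2), so it starts at hour 2 and finishes at 2 + 8 = hour 10.
For heat treatment: cutting (finishes hour 10); material receipt (finishes hour 2, plus 3-hour gap → hour 5). Taking the maximum gives a start of hour 10, and it finishes at 10 + 4 = hour 14.
For deburring: cutting (finishes hour 10); material receipt (finishes hour 2, plus 3-hour gap → hour 5). Taking the maximum gives a start of hour 10, and it finishes at 10 + 2 = hour 12.
Dimensional inspection waits on deburring (finishes hour 12); heat treatment (finishes hour 14). The latest of these is hour 14, which is the earliest dimensional inspection can start.

14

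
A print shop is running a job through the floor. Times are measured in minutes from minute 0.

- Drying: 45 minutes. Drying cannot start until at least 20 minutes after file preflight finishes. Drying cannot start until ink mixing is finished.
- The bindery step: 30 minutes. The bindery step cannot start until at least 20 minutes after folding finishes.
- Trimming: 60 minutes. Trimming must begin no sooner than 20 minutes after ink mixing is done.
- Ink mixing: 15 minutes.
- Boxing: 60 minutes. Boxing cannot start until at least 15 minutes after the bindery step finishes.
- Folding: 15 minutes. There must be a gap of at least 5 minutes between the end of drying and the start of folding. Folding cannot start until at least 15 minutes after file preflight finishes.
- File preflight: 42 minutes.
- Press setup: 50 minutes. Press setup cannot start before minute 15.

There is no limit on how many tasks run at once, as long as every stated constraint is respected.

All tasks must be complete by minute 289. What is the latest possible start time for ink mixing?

To finish by minute 289, boxing (duration 60) must start no later than minute 229.
The bindery step has to be done before boxing (must start by minute 229, minus 15-minute gap → minute 214). That means finishing by minute 214, i.e. starting by 214 − 30 = minute 184.
Folding must finish before the bindery step (must start by minute 184, minus 20-minute gap → minute 164). With a 15-minute duration, folding must start by 164 − 15 = minute 149.
Drying must finish before folding (must start by minute 149, minus 5-minute gap → minute 144). With a 45-minute duration, drying must start by 144 − 45 = minute 99.
To finish by minute 289, trimming (duration 60) must start no later than minute 229.
For ink mixing: drying (must start by minute 99); trimming (must start by minute 229, minus 20-minute gap → minute 209). The most restrictive is minute 99; with a 15-minute duration, ink mixing must start by minute 84.

84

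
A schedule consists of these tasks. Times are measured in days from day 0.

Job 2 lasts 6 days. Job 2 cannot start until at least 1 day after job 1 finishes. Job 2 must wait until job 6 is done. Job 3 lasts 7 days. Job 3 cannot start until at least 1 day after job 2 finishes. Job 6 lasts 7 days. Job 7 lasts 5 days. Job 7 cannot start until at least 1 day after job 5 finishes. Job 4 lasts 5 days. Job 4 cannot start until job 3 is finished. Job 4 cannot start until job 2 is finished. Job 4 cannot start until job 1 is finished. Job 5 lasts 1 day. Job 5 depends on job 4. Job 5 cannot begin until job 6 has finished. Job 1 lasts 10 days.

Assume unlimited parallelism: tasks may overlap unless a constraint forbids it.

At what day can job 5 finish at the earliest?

Job 6 has no prerequisites, so it starts at day 0 and finishes at day 7.
Nothing blocks job 1, so it runs from day 0 to day 10.
Job 2 has to wait for job 1 (finishes day 10, plus 1-day gap → day 11); job 6 (finishes day 7). The latest of these is day 11, so job 2 runs day 11 to 11 + 6 = day 17.
Job 3 cannot begin until job 2 (finishes day 17, plus 1-day gap → day 18). It runs from day 18 to 18 + 7 = day 25.
Job 4 cannot start until job 3 (finishes day 25); job 2 (finishes day 17); job 1 (finishes day 10). The controlling bound is day 25, so job 4 finishes at 25 + 5 = day 30.
Job 5 needs all of job 4 (finishes day 30); job 6 (finishes day 7). That puts its earliest start at day 30; it finishes at 30 + 1 = day 31.

31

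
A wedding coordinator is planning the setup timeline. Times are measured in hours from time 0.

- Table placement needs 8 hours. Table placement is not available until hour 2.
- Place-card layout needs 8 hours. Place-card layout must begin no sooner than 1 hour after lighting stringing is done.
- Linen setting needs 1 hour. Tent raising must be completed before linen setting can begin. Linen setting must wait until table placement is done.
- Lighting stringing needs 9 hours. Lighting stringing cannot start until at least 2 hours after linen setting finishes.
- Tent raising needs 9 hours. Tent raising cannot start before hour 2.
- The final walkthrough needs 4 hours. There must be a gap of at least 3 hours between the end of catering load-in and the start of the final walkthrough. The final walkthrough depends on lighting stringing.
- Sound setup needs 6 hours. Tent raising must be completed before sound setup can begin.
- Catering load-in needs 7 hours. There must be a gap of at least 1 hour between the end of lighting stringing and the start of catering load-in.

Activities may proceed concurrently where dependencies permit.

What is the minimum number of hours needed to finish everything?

38

Table placement waits on its own release at hour 2, so it starts at hour 2 and finishes at 2 + 8 = hour 10.
After its own release at hour 2, tent raising can start at hour 2 and finishes at hour 11.
After tent raising (finishes hour 11), sound setup can start at hour 11 and finishes at hour 17.
Linen setting cannot start until tent raising (finishes hour 11); table placement (finishes hour 10). The controlling bound is hour 11, so linen setting finishes at 11 + 1 = hour 12.
After linen setting (finishes hour 12, plus 2-hour gap → hour 14), lighting stringing can start at hour 14 and finishes at hour 23.
Place-card layout cannot begin until lighting stringing (finishes hour 23, plus 1-hour gap → hour 24). It runs from hour 24 to 24 + 8 = hour 32.
Catering load-in cannot begin until lighting stringing (finishes hour 23, plus 1-hour gap → hour 24). It runs from hour 24 to 24 + 7 = hour 31.
The final walkthrough cannot start until catering load-in (finishes hour 31, plus 3-hour gap → hour 34); lighting stringing (finishes hour 23). The controlling bound is hour 34, so the final walkthrough finishes at 34 + 4 = hour 38.
All tasks are finished once the last one completes. Finish times: Tent raising at 11, Table placement at 10, Linen setting at 12, Lighting stringing at 23, Sound setup at 17, Catering load-in at 31, Place-card layout at 32, The final walkthrough at 38. The latest is hour 38.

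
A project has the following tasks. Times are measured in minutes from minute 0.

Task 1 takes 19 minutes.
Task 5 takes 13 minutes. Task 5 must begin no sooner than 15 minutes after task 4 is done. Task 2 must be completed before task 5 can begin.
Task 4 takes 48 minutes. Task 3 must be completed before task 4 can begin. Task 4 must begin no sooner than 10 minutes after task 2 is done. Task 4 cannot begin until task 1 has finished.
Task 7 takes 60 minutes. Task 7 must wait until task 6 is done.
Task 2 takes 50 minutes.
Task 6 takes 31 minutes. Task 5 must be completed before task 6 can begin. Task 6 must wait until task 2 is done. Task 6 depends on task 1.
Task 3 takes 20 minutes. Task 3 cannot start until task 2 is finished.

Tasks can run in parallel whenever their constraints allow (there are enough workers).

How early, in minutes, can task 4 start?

Nothing blocks task 2, so it runs from minute 0 to minute 50.
Task 3 cannot begin until task 2 (finishes minute 50). It runs from minute 50 to 50 + 20 = minute 70.
Nothing blocks task 1, so it runs from minute 0 to minute 19.
Task 4 waits on task 3 (finishes minute 70); task 2 (finishes minute 50, plus 10-minute gap → minute 60); task 1 (finishes minute 19). The latest of these is minute 70, which is the earliest task 4 can start.

70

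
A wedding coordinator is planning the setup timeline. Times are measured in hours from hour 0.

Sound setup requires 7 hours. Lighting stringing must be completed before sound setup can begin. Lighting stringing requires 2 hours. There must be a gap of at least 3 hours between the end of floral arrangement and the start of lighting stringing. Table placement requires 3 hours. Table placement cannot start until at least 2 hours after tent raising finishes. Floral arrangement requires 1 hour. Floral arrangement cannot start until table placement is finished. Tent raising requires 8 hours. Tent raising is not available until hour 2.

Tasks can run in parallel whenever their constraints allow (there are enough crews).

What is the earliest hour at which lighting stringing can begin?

Tent raising cannot begin until its own release at hour 2. It runs from hour 2 to 2 + 8 = hour 10.
After tent raising (finishes hour 10, plus 2-hour gap → hour 12), table placement can start at hour 12 and finishes at hour 15.
After table placement (finishes hour 15), floral arrangement can start at hour 15 and finishes at hour 16.
Lighting stringing waits on floral arrangement (finishes hour 16, plus 3-hour gap → hour 19), so the earliest it can start is hour 19.

19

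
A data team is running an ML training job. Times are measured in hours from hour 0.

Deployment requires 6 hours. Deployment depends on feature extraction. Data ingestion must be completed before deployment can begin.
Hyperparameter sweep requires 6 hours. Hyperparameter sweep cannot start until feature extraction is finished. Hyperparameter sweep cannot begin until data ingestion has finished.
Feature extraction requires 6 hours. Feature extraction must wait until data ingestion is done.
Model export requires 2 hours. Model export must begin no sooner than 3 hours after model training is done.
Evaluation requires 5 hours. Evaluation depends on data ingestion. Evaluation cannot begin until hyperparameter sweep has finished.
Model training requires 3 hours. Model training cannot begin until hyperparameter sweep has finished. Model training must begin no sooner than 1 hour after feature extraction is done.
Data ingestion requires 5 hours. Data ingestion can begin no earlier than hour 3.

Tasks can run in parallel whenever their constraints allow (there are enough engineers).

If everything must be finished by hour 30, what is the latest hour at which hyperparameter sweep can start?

16

To finish by hour 30, model export (duration 2) must start no later than hour 28.
Model training must finish before model export (must start by hour 28, minus 3-hour gap → hour 25). With a 3-hour duration, model training must start by 25 − 3 = hour 22.
Evaluation has no dependents, so it just needs to finish by hour 30. Starting by 30 − 5 = hour 25 achieves that.
Hyperparameter sweep must finish in time for model training (must start by hour 22); evaluation (must start by hour 25). The tightest is hour 22, so hyperparameter sweep must start by 22 − 6 = hour 16.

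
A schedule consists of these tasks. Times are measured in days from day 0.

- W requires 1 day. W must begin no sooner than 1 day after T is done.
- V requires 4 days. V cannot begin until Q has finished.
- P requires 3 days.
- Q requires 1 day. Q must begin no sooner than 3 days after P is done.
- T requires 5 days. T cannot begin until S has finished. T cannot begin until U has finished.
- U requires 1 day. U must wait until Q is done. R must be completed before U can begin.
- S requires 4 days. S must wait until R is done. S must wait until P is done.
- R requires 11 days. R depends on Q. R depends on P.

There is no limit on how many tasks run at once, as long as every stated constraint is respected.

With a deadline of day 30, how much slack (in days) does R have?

P can start immediately at day 0; it finishes at day 3.
Q cannot begin until P (finishes day 3, plus 3-day gap → day 6). It runs from day 6 to 6 + 1 = day 7.
R cannot start until Q (finishes day 7); P (finishes day 3). The controlling bound is day 7, so R finishes at 7 + 11 = day 18.

Working backward from the deadline:
To finish by day 30, W (duration 1) must start no later than day 29.
T must finish before W (must start by day 29, minus 1-day gap → day 28). With a 5-day duration, T must start by 28 − 5 = day 23.
Since T (must start by day 23) depends on it, S must finish by day 23. Backing off its 4-day duration gives a latest start of day 19.
Since T (must start by day 23) depends on it, U must finish by day 23. Backing off its 1-day duration gives a latest start of day 22.
R must finish in time for S (must start by day 19); U (must start by day 22). The tightest is day 19, so R must start by 19 − 11 = day 8.
So R can start as early as day 7 and as late as day 8, giving 8 − 7 = 1 day of slack.

1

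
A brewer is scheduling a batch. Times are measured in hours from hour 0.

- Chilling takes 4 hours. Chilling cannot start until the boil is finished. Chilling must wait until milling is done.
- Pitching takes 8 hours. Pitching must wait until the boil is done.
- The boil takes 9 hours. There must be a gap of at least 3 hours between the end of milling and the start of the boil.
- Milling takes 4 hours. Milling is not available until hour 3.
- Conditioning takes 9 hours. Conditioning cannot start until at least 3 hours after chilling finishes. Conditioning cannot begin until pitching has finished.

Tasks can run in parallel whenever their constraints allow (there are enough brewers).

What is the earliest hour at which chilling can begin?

19

Milling waits on its own release at hour 3, so it starts at hour 3 and finishes at 3 + 4 = hour 7.
The boil cannot begin until milling (finishes hour 7, plus 3-hour gap → hour 10). It runs from hour 10 to 10 + 9 = hour 19.
Chilling waits on the boil (finishes hour 19); milling (finishes hour 7). The latest of these is hour 19, which is the earliest chilling can start.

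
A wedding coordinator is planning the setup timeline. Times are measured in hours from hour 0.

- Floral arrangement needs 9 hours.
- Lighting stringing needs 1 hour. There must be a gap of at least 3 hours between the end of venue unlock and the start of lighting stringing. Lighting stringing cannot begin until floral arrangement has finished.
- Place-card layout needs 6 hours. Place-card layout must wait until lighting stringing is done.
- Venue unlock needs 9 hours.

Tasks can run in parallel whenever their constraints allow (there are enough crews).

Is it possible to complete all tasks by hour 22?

Yes

Nothing blocks floral arrangement, so it runs from hour 0 to hour 9.
Venue unlock has no prerequisites, so it starts at hour 0 and finishes at hour 9.
Lighting stringing needs all of venue unlock (finishes hour 9, plus 3-hour gap → hour 12); floral arrangement (finishes hour 9). That puts its earliest start at hour 12; it finishes at 12 + 1 = hour 13.
After lighting stringing (finishes hour 13), place-card layout can start at hour 13 and finishes at hour 19.
Every task is finished by hour 19, which is no later than the deadline of 22, so the schedule is feasible.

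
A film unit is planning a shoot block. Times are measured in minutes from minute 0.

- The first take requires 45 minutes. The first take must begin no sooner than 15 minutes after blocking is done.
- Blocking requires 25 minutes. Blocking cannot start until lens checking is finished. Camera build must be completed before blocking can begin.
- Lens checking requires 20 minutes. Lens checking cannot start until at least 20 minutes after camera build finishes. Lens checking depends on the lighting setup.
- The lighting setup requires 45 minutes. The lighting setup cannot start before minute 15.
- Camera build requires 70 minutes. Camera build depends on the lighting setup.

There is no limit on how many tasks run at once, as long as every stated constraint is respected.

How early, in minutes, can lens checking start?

The lighting setup waits on its own release at minute 15, so it starts at minute 15 and finishes at 15 + 45 = minute 60.
Camera build waits on the lighting setup (finishes minute 60), so it starts at minute 60 and finishes at 60 + 70 = minute 130.
Lens checking waits on camera build (finishes minute 130, plus 20-minute gap → minute 150); the lighting setup (finishes minute 60). The latest of these is minute 150, which is the earliest lens checking can start.

150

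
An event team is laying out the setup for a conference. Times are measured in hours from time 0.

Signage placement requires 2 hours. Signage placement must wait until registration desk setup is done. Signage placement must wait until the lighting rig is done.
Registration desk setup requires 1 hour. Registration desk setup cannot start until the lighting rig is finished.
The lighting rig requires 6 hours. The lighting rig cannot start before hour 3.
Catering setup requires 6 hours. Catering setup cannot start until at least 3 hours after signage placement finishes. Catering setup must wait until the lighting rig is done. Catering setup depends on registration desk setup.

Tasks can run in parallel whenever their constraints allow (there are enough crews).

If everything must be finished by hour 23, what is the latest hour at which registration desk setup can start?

To finish by hour 23, catering setup (duration 6) must start no later than hour 17.
Since catering setup (must start by hour 17, minus 3-hour gap → hour 14) depends on it, signage placement must finish by hour 14. Backing off its 2-hour duration gives a latest start of hour 12.
Registration desk setup feeds signage placement (must start by hour 12); catering setup (must start by hour 17). Taking the minimum, registration desk setup must finish by hour 12 and start by 12 − 1 = hour 11.

11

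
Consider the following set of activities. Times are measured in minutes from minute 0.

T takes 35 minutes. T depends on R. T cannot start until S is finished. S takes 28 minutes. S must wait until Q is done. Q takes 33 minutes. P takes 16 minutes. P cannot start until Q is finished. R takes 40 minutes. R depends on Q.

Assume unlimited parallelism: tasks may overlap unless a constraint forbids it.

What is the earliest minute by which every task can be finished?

108

Nothing blocks Q, so it runs from minute 0 to minute 33.
S cannot begin until Q (finishes minute 33). It runs from minute 33 to 33 + 28 = minute 61.
R waits on Q (finishes minute 33), so it starts at minute 33 and finishes at 33 + 40 = minute 73.
T has to wait for R (finishes minute 73); S (finishes minute 61). The latest of these is minute 73, so T runs minute 73 to 73 + 35 = minute 108.
P cannot begin until Q (finishes minute 33). It runs from minute 33 to 33 + 16 = minute 49.
All tasks are finished once the last one completes. Finish times: P at 49, Q at 33, R at 73, S at 61, T at 108. The latest is minute 108.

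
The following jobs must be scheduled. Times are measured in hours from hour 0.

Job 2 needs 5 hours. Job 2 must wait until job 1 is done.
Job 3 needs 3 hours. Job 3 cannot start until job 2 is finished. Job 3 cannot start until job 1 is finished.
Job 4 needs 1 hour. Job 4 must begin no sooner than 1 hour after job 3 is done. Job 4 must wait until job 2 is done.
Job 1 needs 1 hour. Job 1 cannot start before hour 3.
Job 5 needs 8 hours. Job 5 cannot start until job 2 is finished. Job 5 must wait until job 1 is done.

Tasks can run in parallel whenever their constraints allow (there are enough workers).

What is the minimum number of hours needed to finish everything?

17

Job 1 cannot begin until its own release at hour 3. It runs from hour 3 to 3 + 1 = hour 4.
After job 1 (finishes hour 4), job 2 can start at hour 4 and finishes at hour 9.
Job 5 has to wait for job 2 (finishes hour 9); job 1 (finishes hour 4). The latest of these is hour 9, so job 5 runs hour 9 to 9 + 8 = hour 17.
Job 3 cannot start until job 2 (finishes hour 9); job 1 (finishes hour 4). The controlling bound is hour 9, so job 3 finishes at 9 + 3 = hour 12.
Job 4 cannot start until job 3 (finishes hour 12, plus 1-hour gap → hour 13); job 2 (finishes hour 9). The controlling bound is hour 13, so job 4 finishes at 13 + 1 = hour 14.
All tasks are finished once the last one completes. Finish times: Job 1 at 4, Job 2 at 9, Job 3 at 12, Job 4 at 14, Job 5 at 17. The latest is hour 17.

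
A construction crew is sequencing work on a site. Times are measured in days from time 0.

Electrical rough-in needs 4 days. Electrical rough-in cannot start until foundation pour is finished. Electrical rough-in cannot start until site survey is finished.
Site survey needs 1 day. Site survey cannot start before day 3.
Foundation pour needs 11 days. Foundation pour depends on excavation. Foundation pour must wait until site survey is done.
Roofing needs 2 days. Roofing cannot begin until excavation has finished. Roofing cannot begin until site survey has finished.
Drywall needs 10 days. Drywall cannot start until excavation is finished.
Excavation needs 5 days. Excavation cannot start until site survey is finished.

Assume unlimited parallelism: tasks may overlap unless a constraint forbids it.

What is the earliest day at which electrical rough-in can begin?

After its own release at day 3, site survey can start at day 3 and finishes at day 4.
Excavation waits on site survey (finishes day 4), so it starts at day 4 and finishes at 4 + 5 = day 9.
Foundation pour cannot start until excavation (finishes day 9); site survey (finishes day 4). The controlling bound is day 9, so foundation pour finishes at 9 + 11 = day 20.
Electrical rough-in waits on foundation pour (finishes day 20); site survey (finishes day 4). The latest of these is day 20, which is the earliest electrical rough-in can start.

20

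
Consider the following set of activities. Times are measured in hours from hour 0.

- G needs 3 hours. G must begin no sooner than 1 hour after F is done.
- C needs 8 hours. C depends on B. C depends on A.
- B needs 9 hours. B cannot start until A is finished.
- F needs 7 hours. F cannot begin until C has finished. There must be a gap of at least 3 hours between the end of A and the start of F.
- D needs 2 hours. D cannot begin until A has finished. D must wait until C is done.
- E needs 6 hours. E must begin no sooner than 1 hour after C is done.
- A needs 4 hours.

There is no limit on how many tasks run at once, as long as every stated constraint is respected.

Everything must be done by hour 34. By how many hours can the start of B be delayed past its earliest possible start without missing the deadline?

A has no prerequisites, so it starts at hour 0 and finishes at hour 4.
B waits on A (finishes hour 4), so it starts at hour 4 and finishes at 4 + 9 = hour 13.

Working backward from the deadline:
To finish by hour 34, D (duration 2) must start no later than hour 32.
E must finish by hour 34; it takes 6 hours, so it must start by 34 − 6 = hour 28.
G has no dependents, so it just needs to finish by hour 34. Starting by 34 − 3 = hour 31 achieves that.
Since G (must start by hour 31, minus 1-hour gap → hour 30) depends on it, F must finish by hour 30. Backing off its 7-hour duration gives a latest start of hour 23.
For C: D (must start by hour 32); E (must start by hour 28, minus 1-hour gap → hour 27); F (must start by hour 23). The most restrictive is hour 23; with an 8-hour duration, C must start by hour 15.
B must finish before C (must start by hour 15). With a 9-hour duration, B must start by 15 − 9 = hour 6.
So B can start as early as hour 4 and as late as hour 6, giving 6 − 4 = 2 hours of slack.

2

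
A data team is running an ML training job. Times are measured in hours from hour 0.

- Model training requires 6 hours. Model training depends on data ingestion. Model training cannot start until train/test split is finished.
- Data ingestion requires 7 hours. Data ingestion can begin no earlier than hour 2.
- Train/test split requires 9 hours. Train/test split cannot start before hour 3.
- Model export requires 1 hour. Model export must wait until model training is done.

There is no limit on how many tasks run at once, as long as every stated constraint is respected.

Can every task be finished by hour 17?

No

Train/test split cannot begin until its own release at hour 3. It runs from hour 3 to 3 + 9 = hour 12.
Data ingestion waits on its own release at hour 2, so it starts at hour 2 and finishes at 2 + 7 = hour 9.
Model training cannot start until data ingestion (finishes hour 9); train/test split (finishes hour 12). The controlling bound is hour 12, so model training finishes at 12 + 6 = hour 18.
Model export cannot begin until model training (finishes hour 18). It runs from hour 18 to 18 + 1 = hour 19.
The earliest everything can be done is hour 19, which is after the deadline of 17, so it is not possible.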